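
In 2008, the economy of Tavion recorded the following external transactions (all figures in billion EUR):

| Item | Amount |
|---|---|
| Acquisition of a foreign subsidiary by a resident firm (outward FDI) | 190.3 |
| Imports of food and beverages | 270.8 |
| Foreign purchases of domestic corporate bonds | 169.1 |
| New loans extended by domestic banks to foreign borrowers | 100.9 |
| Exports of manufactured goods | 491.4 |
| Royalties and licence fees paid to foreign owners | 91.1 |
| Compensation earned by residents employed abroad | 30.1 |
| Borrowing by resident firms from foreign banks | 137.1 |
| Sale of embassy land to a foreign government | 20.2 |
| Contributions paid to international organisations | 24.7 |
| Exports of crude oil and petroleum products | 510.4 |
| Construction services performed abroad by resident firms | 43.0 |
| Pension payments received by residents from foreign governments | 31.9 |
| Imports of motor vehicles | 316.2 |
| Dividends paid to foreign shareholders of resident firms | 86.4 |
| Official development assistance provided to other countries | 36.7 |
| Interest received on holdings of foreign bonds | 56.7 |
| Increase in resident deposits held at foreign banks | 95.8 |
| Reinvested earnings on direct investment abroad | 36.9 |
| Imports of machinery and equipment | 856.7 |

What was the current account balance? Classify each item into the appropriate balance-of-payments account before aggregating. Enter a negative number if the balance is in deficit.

Goods: 491.4 + 510.4 - 856.7 - 270.8 - 316.2 = -441.9
Services: -91.1 + 43.0 = -48.1
Primary income: 36.9 + 30.1 - 86.4 + 56.7 = 37.3
Secondary income: -36.7 + 31.9 - 24.7 = -29.5
Current account = (-441.9) + (-48.1) + 37.3 + (-29.5) = -482.2
(Excluded from the current account — financial account: acquisition of a foreign subsidiary by a resident firm (outward FDI) 190.3, foreign purchases of domestic corporate bonds 169.1, new loans extended by domestic banks to foreign borrowers 100.9, borrowing by resident firms from foreign banks 137.1, increase in resident deposits held at foreign banks 95.8; capital account: sale of embassy land to a foreign government 20.2.)

-482.2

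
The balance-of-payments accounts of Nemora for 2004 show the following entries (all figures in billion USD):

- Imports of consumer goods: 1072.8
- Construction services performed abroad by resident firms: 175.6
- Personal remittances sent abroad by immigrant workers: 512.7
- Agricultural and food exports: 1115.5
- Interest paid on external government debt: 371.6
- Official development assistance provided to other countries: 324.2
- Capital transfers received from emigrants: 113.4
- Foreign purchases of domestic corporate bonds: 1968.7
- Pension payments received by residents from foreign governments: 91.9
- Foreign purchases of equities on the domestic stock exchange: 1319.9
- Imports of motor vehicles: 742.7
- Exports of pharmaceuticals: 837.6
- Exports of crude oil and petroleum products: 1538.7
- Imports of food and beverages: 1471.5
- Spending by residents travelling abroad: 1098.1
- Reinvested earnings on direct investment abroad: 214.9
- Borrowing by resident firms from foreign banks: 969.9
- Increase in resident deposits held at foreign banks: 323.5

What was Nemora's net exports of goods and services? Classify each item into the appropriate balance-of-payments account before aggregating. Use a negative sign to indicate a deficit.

-717.7

Goods: 837.6 - 1072.8 - 1471.5 - 742.7 + 1538.7 + 1115.5 = 204.8
Services: -1098.1 + 175.6 = -922.5
Trade balance = 204.8 + (-922.5) = -717.7
(Excluded from the trade balance — secondary income: personal remittances sent abroad by immigrant workers 512.7, official development assistance provided to other countries 324.2, pension payments received by residents from foreign governments 91.9; primary income: interest paid on external government debt 371.6, reinvested earnings on direct investment abroad 214.9; capital account: capital transfers received from emigrants 113.4; financial account: foreign purchases of domestic corporate bonds 1968.7, foreign purchases of equities on the domestic stock exchange 1319.9, borrowing by resident firms from foreign banks 969.9, increase in resident deposits held at foreign banks 323.5.)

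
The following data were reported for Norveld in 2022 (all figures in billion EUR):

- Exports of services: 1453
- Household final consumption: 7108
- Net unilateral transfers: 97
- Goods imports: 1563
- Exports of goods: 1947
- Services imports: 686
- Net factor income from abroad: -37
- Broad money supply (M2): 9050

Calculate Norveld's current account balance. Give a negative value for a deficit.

1211

Goods balance = 1947 - 1563 = 384
Services balance = 1453 - 686 = 767
Trade balance (goods + services) = 384 + 767 = 1151
Net primary income = -37
Net secondary income = 97
Current account = 1151 + (-37) + 97 = 1211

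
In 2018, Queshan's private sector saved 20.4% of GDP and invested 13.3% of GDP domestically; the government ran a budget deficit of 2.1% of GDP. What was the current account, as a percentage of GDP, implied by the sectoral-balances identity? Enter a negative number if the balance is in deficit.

By the sectoral-balances identity, CA = (S_private - I) + (T - G).
Private balance = 20.4 - 13.3 = 7.1
Government balance (T - G) = -2.1
CA = 7.1 + (-2.1) = 5.0

5.0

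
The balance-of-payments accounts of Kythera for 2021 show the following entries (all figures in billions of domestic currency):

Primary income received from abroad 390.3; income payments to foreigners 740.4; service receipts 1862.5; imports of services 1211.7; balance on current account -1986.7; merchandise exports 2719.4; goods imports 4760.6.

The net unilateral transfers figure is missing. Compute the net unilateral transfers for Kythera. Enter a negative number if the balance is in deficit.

Current account = goods balance + services balance + net primary income + net secondary income
Sum of the known components = -1740.5
Net unilateral transfers = CA - (known components) = -1986.7 - (-1740.5) = -246.2

-246.2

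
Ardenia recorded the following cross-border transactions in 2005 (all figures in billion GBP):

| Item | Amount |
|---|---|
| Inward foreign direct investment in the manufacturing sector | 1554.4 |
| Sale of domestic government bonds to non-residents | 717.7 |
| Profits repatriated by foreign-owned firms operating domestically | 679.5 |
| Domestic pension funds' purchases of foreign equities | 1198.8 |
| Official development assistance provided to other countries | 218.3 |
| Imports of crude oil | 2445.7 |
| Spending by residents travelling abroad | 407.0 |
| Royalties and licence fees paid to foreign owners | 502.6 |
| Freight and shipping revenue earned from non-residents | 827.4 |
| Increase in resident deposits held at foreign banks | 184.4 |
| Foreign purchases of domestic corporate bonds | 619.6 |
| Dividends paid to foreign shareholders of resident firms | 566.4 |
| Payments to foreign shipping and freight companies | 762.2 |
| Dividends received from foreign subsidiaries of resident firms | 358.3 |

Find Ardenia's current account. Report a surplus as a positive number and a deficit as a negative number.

Goods: -2445.7
Services: -407.0 - 502.6 - 762.2 + 827.4 = -844.4
Primary income: -566.4 - 679.5 + 358.3 = -887.6
Secondary income: -218.3
Current account = (-2445.7) + (-844.4) + (-887.6) + (-218.3) = -4396.0
(Excluded from the current account — financial account: inward foreign direct investment in the manufacturing sector 1554.4, sale of domestic government bonds to non-residents 717.7, domestic pension funds' purchases of foreign equities 1198.8, increase in resident deposits held at foreign banks 184.4, foreign purchases of domestic corporate bonds 619.6.)

-4396.0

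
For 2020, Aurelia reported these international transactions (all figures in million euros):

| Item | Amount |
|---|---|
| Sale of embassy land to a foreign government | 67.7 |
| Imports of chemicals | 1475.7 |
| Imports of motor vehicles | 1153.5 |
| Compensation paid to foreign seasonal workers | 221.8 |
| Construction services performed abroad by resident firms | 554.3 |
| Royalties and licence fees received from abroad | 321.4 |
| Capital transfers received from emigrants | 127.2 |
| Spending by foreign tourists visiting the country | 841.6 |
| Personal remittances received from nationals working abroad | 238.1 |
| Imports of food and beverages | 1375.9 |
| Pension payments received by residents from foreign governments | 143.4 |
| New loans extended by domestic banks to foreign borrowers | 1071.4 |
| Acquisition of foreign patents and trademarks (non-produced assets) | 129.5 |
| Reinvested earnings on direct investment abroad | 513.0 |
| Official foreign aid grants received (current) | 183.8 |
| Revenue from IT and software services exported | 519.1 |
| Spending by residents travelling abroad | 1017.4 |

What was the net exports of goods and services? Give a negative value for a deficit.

-2786.1

Goods: -1475.7 - 1153.5 - 1375.9 = -4005.1
Services: 321.4 - 1017.4 + 841.6 + 519.1 + 554.3 = 1219.0
Trade balance = -4005.1 + 1219.0 = -2786.1
(Excluded from the trade balance — capital account: sale of embassy land to a foreign government 67.7, capital transfers received from emigrants 127.2, acquisition of foreign patents and trademarks (non-produced assets) 129.5; primary income: compensation paid to foreign seasonal workers 221.8, reinvested earnings on direct investment abroad 513.0; secondary income: personal remittances received from nationals working abroad 238.1, pension payments received by residents from foreign governments 143.4, official foreign aid grants received (current) 183.8; financial account: new loans extended by domestic banks to foreign borrowers 1071.4.)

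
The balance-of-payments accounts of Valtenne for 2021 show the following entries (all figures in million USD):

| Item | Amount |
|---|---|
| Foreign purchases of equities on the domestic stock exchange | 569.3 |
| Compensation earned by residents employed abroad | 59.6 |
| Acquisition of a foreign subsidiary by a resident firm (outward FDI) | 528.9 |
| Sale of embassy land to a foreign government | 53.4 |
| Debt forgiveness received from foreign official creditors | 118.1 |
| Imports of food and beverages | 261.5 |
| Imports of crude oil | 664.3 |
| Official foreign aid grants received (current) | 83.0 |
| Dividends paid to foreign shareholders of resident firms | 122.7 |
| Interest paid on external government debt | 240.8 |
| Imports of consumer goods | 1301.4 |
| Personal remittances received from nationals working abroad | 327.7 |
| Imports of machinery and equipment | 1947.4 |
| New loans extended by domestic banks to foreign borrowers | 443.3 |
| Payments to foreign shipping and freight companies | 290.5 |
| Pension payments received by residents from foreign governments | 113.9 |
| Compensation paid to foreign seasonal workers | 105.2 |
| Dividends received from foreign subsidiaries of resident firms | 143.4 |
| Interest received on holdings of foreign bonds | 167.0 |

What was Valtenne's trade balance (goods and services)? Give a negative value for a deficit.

-4465.1

Goods: -1301.4 - 261.5 - 664.3 - 1947.4 = -4174.6
Services: -290.5
Trade balance = -4174.6 + (-290.5) = -4465.1
(Excluded from the trade balance — financial account: foreign purchases of equities on the domestic stock exchange 569.3, acquisition of a foreign subsidiary by a resident firm (outward FDI) 528.9, new loans extended by domestic banks to foreign borrowers 443.3; primary income: compensation earned by residents employed abroad 59.6, dividends paid to foreign shareholders of resident firms 122.7, interest paid on external government debt 240.8, compensation paid to foreign seasonal workers 105.2, dividends received from foreign subsidiaries of resident firms 143.4, interest received on holdings of foreign bonds 167.0; capital account: sale of embassy land to a foreign government 53.4, debt forgiveness received from foreign official creditors 118.1; secondary income: official foreign aid grants received (current) 83.0, personal remittances received from nationals working abroad 327.7, pension payments received by residents from foreign governments 113.9.)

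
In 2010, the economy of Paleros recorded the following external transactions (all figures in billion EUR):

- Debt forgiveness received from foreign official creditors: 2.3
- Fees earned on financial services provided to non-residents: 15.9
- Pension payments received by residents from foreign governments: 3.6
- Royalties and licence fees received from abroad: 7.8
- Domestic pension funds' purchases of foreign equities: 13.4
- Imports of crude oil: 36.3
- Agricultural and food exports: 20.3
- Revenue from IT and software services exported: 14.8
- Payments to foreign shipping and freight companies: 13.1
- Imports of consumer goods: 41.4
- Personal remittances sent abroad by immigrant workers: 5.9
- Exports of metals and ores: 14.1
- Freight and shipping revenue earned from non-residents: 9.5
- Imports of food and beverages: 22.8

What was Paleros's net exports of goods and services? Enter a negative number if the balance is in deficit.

-31.2

Goods: 14.1 + 20.3 - 41.4 - 36.3 - 22.8 = -66.1
Services: 14.8 + 15.9 - 13.1 + 7.8 + 9.5 = 34.9
Trade balance = -66.1 + 34.9 = -31.2
(Excluded from the trade balance — capital account: debt forgiveness received from foreign official creditors 2.3; secondary income: pension payments received by residents from foreign governments 3.6, personal remittances sent abroad by immigrant workers 5.9; financial account: domestic pension funds' purchases of foreign equities 13.4.)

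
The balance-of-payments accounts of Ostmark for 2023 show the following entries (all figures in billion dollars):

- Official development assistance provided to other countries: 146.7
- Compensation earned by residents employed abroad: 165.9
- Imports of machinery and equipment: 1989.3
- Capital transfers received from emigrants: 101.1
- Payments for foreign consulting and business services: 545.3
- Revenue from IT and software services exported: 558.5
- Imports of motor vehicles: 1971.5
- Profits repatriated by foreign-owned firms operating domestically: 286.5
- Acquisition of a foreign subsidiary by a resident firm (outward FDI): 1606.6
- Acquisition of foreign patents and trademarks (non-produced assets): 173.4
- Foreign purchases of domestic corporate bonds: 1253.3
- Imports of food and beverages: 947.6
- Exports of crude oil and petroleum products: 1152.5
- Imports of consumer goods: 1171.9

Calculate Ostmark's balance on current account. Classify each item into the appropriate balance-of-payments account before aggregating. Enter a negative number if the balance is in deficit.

-5181.9

Goods: 1152.5 - 1971.5 - 1171.9 - 947.6 - 1989.3 = -4927.8
Services: -545.3 + 558.5 = 13.2
Primary income: 165.9 - 286.5 = -120.6
Secondary income: -146.7
Current account = (-4927.8) + 13.2 + (-120.6) + (-146.7) = -5181.9
(Excluded from the current account — capital account: capital transfers received from emigrants 101.1, acquisition of foreign patents and trademarks (non-produced assets) 173.4; financial account: acquisition of a foreign subsidiary by a resident firm (outward FDI) 1606.6, foreign purchases of domestic corporate bonds 1253.3.)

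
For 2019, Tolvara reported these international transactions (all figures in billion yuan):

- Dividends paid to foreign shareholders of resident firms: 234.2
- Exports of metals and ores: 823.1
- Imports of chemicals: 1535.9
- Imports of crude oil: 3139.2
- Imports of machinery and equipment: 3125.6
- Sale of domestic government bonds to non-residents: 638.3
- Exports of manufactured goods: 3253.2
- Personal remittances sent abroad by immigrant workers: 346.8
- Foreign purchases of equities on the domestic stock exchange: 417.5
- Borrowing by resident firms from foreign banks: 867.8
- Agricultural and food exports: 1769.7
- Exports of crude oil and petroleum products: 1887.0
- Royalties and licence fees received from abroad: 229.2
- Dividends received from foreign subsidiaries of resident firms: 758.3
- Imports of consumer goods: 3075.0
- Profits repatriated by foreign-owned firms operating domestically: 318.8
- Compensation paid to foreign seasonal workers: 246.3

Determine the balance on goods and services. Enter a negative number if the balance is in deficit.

-2913.5

Goods: -3125.6 - 3075.0 - 1535.9 + 1769.7 + 3253.2 - 3139.2 + 823.1 + 1887.0 = -3142.7
Services: 229.2
Trade balance = -3142.7 + 229.2 = -2913.5
(Excluded from the trade balance — primary income: dividends paid to foreign shareholders of resident firms 234.2, dividends received from foreign subsidiaries of resident firms 758.3, profits repatriated by foreign-owned firms operating domestically 318.8, compensation paid to foreign seasonal workers 246.3; financial account: sale of domestic government bonds to non-residents 638.3, foreign purchases of equities on the domestic stock exchange 417.5, borrowing by resident firms from foreign banks 867.8; secondary income: personal remittances sent abroad by immigrant workers 346.8.)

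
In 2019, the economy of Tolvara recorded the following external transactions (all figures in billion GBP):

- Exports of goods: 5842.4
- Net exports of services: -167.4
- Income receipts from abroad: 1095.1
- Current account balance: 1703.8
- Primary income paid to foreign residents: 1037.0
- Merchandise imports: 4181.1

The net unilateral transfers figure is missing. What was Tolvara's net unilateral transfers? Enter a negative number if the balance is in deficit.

151.8

Current account = goods balance + services balance + net primary income + net secondary income
Sum of the known components = 1552.0
Net unilateral transfers = CA - (known components) = 1703.8 - 1552.0 = 151.8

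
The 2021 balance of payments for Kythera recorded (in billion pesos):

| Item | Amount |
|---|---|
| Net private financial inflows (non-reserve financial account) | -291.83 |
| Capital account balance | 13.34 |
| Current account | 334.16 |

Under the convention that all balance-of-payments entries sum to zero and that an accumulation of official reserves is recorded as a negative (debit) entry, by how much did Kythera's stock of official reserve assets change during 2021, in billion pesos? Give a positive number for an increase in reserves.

55.67

Official reserve transactions balance = -(334.16 + 13.34 + (-291.83)) = -55.67
An accumulation of reserves is recorded as a debit (negative entry), so the change in the stock of reserves is the negative of that balance.
Change in official reserves = -(-55.67) = 55.67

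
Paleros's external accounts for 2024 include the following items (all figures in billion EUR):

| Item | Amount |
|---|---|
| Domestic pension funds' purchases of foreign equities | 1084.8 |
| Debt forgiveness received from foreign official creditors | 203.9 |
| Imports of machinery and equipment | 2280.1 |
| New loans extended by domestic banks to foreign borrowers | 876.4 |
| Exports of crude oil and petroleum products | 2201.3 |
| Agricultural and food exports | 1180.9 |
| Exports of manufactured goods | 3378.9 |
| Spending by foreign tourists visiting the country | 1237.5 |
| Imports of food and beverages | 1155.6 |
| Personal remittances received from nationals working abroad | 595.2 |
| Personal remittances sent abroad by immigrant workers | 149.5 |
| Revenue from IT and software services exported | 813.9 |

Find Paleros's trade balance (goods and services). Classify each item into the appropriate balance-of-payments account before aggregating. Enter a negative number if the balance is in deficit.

5376.8

Goods: 3378.9 + 1180.9 + 2201.3 - 1155.6 - 2280.1 = 3325.4
Services: 1237.5 + 813.9 = 2051.4
Trade balance = 3325.4 + 2051.4 = 5376.8
(Excluded from the trade balance — financial account: domestic pension funds' purchases of foreign equities 1084.8, new loans extended by domestic banks to foreign borrowers 876.4; capital account: debt forgiveness received from foreign official creditors 203.9; secondary income: personal remittances received from nationals working abroad 595.2, personal remittances sent abroad by immigrant workers 149.5.)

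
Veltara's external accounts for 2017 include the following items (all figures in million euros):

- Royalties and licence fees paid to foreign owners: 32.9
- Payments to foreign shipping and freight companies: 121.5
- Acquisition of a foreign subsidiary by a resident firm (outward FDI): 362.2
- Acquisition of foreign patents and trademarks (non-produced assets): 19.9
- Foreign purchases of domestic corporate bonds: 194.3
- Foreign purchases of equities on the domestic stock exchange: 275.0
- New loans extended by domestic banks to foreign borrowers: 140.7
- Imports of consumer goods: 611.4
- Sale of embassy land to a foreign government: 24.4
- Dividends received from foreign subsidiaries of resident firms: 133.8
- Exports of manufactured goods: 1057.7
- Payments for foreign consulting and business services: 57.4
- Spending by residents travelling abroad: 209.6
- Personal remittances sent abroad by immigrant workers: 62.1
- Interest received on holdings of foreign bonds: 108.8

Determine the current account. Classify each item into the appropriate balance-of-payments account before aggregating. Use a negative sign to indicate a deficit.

205.4

Goods: 1057.7 - 611.4 = 446.3
Services: -32.9 - 209.6 - 57.4 - 121.5 = -421.4
Primary income: 133.8 + 108.8 = 242.6
Secondary income: -62.1
Current account = 446.3 + (-421.4) + 242.6 + (-62.1) = 205.4
(Excluded from the current account — financial account: acquisition of a foreign subsidiary by a resident firm (outward FDI) 362.2, foreign purchases of domestic corporate bonds 194.3, foreign purchases of equities on the domestic stock exchange 275.0, new loans extended by domestic banks to foreign borrowers 140.7; capital account: acquisition of foreign patents and trademarks (non-produced assets) 19.9, sale of embassy land to a foreign government 24.4.)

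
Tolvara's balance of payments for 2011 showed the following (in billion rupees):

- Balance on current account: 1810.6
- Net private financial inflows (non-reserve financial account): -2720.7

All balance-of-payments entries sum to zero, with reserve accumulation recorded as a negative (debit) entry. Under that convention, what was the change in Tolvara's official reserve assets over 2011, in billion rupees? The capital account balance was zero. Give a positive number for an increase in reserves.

Official reserve transactions balance = -(1810.6 + (-2720.7)) = 910.1
An accumulation of reserves is recorded as a debit (negative entry), so the change in the stock of reserves is the negative of that balance.
Change in official reserves = -(910.1) = -910.1

-910.1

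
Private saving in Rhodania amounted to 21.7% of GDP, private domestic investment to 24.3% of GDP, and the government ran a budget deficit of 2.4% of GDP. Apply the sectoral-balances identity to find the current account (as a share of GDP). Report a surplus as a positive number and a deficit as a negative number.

By the sectoral-balances identity, CA = (S_private - I) + (T - G).
Private balance = 21.7 - 24.3 = -2.6
Government balance (T - G) = -2.4
CA = -2.6 + (-2.4) = -5.0

-5.0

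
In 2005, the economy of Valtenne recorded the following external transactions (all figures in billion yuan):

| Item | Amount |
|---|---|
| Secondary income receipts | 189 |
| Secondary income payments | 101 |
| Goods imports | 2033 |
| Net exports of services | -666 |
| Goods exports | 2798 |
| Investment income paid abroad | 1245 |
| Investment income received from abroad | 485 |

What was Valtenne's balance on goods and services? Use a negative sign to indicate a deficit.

Goods balance = 2798 - 2033 = 765
Services balance = -666
Trade balance (goods + services) = 765 + (-666) = 99

99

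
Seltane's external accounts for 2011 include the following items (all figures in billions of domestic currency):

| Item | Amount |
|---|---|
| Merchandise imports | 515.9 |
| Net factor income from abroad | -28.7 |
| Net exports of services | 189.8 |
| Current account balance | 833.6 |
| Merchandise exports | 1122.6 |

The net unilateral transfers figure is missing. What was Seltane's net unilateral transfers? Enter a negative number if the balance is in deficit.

Current account = goods balance + services balance + net primary income + net secondary income
Sum of the known components = 767.8
Net unilateral transfers = CA - (known components) = 833.6 - 767.8 = 65.8

65.8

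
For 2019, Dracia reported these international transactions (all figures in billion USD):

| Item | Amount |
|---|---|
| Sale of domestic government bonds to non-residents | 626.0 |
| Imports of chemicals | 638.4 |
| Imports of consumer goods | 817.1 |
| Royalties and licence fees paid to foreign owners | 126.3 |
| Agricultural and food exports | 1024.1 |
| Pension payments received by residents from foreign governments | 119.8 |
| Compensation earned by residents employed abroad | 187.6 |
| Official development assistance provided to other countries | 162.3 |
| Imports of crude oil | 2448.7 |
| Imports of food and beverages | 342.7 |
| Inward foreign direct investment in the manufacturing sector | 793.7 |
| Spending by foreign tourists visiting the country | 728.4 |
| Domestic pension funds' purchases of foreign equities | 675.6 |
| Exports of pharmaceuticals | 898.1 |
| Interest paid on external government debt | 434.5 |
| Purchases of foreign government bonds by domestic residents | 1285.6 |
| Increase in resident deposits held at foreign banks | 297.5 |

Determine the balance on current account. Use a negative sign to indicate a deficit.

-2012.0

Goods: -638.4 + 1024.1 - 817.1 + 898.1 - 2448.7 - 342.7 = -2324.7
Services: -126.3 + 728.4 = 602.1
Primary income: -434.5 + 187.6 = -246.9
Secondary income: -162.3 + 119.8 = -42.5
Current account = (-2324.7) + 602.1 + (-246.9) + (-42.5) = -2012.0
(Excluded from the current account — financial account: sale of domestic government bonds to non-residents 626.0, inward foreign direct investment in the manufacturing sector 793.7, domestic pension funds' purchases of foreign equities 675.6, purchases of foreign government bonds by domestic residents 1285.6, increase in resident deposits held at foreign banks 297.5.)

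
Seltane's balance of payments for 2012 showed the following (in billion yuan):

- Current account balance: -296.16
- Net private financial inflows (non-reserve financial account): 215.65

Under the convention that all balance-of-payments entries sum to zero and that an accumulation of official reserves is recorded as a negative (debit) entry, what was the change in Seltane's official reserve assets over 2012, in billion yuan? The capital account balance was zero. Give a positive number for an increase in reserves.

Official reserve transactions balance = -((-296.16) + 215.65) = 80.51
An accumulation of reserves is recorded as a debit (negative entry), so the change in the stock of reserves is the negative of that balance.
Change in official reserves = -(80.51) = -80.51

-80.51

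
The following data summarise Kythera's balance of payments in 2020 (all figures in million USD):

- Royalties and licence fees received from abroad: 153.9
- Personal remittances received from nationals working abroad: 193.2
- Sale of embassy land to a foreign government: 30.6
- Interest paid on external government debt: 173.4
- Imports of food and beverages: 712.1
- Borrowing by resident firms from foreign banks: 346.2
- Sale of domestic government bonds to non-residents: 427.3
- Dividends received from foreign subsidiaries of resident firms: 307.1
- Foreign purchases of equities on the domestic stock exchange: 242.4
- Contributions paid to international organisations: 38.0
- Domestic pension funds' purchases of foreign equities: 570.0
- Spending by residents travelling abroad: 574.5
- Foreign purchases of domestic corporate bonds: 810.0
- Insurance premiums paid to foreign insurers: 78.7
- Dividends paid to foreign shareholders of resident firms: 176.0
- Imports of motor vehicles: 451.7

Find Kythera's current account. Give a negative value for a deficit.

Goods: -451.7 - 712.1 = -1163.8
Services: -78.7 - 574.5 + 153.9 = -499.3
Primary income: -173.4 + 307.1 - 176.0 = -42.3
Secondary income: -38.0 + 193.2 = 155.2
Current account = (-1163.8) + (-499.3) + (-42.3) + 155.2 = -1550.2
(Excluded from the current account — capital account: sale of embassy land to a foreign government 30.6; financial account: borrowing by resident firms from foreign banks 346.2, sale of domestic government bonds to non-residents 427.3, foreign purchases of equities on the domestic stock exchange 242.4, domestic pension funds' purchases of foreign equities 570.0, foreign purchases of domestic corporate bonds 810.0.)

-1550.2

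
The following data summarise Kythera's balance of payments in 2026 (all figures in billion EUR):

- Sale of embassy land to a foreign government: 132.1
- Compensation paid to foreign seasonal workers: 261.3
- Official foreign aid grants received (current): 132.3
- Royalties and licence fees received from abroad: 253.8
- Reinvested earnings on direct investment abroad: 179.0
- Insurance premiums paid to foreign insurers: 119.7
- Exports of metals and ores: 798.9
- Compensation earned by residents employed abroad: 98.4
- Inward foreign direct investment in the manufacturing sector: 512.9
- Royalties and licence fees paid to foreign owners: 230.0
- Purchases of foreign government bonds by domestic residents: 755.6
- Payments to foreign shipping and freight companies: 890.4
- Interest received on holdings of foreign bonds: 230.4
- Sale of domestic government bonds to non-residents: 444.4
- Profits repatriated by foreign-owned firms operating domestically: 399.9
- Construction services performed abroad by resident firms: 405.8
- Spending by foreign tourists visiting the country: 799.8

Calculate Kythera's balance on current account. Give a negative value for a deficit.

997.1

Goods: 798.9
Services: 799.8 - 890.4 + 253.8 + 405.8 - 230.0 - 119.7 = 219.3
Primary income: 179.0 + 230.4 - 399.9 - 261.3 + 98.4 = -153.4
Secondary income: 132.3
Current account = 798.9 + 219.3 + (-153.4) + 132.3 = 997.1
(Excluded from the current account — capital account: sale of embassy land to a foreign government 132.1; financial account: inward foreign direct investment in the manufacturing sector 512.9, purchases of foreign government bonds by domestic residents 755.6, sale of domestic government bonds to non-residents 444.4.)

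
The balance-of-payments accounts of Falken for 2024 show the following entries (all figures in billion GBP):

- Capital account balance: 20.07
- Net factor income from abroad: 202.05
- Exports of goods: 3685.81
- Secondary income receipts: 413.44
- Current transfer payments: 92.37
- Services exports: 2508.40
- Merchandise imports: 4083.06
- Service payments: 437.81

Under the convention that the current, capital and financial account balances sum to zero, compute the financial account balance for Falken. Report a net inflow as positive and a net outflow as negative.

-2216.53

Goods balance = 3685.81 - 4083.06 = -397.25
Services balance = 2508.40 - 437.81 = 2070.59
Trade balance (goods + services) = -397.25 + 2070.59 = 1673.34
Net primary income = 202.05
Net secondary income = 413.44 - 92.37 = 321.07
Current account = 1673.34 + 202.05 + 321.07 = 2196.46
Financial account = -(2196.46 + 20.07) = -2216.53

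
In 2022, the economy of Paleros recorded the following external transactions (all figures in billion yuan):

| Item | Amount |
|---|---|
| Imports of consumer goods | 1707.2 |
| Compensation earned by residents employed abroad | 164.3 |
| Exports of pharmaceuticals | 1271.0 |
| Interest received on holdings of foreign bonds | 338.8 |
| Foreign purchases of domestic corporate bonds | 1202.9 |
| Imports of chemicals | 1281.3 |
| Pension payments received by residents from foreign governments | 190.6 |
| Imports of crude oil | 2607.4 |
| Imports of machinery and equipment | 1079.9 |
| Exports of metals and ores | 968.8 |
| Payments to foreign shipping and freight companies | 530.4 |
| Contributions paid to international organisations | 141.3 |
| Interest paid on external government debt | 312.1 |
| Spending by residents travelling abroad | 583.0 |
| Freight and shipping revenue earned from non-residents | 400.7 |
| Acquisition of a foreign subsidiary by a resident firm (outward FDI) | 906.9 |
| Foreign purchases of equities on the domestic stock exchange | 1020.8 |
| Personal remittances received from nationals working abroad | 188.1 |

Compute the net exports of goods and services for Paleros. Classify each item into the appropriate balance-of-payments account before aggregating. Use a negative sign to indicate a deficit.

Goods: -1281.3 - 1079.9 - 2607.4 - 1707.2 + 1271.0 + 968.8 = -4436.0
Services: 400.7 - 530.4 - 583.0 = -712.7
Trade balance = -4436.0 + (-712.7) = -5148.7
(Excluded from the trade balance — primary income: compensation earned by residents employed abroad 164.3, interest received on holdings of foreign bonds 338.8, interest paid on external government debt 312.1; financial account: foreign purchases of domestic corporate bonds 1202.9, acquisition of a foreign subsidiary by a resident firm (outward FDI) 906.9, foreign purchases of equities on the domestic stock exchange 1020.8; secondary income: pension payments received by residents from foreign governments 190.6, contributions paid to international organisations 141.3, personal remittances received from nationals working abroad 188.1.)

-5148.7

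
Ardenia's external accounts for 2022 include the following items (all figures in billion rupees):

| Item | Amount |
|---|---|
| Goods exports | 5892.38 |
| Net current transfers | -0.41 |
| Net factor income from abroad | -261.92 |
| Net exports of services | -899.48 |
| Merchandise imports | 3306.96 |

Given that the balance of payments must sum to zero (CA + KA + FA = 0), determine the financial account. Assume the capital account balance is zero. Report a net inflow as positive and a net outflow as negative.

Goods balance = 5892.38 - 3306.96 = 2585.42
Services balance = -899.48
Trade balance (goods + services) = 2585.42 + (-899.48) = 1685.94
Net primary income = -261.92
Net secondary income = -0.41
Current account = 1685.94 + (-261.92) + (-0.41) = 1423.61
Financial account = -(1423.61) = -1423.61

-1423.61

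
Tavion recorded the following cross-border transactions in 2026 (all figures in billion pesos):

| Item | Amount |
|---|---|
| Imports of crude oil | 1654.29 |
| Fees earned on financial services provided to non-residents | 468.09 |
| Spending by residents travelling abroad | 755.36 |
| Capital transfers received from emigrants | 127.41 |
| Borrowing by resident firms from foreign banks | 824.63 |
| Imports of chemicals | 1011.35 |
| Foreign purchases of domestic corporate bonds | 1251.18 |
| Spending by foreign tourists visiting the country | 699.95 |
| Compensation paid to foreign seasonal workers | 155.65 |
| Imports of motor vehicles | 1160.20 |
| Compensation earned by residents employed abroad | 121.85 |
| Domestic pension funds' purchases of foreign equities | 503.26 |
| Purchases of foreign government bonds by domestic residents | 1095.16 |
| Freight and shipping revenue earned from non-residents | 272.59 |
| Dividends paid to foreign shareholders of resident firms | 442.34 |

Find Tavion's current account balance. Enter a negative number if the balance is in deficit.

Goods: -1160.20 - 1654.29 - 1011.35 = -3825.84
Services: 468.09 + 272.59 - 755.36 + 699.95 = 685.27
Primary income: -155.65 - 442.34 + 121.85 = -476.14
Current account = (-3825.84) + 685.27 + (-476.14) = -3616.71
(Excluded from the current account — capital account: capital transfers received from emigrants 127.41; financial account: borrowing by resident firms from foreign banks 824.63, foreign purchases of domestic corporate bonds 1251.18, domestic pension funds' purchases of foreign equities 503.26, purchases of foreign government bonds by domestic residents 1095.16.)

-3616.71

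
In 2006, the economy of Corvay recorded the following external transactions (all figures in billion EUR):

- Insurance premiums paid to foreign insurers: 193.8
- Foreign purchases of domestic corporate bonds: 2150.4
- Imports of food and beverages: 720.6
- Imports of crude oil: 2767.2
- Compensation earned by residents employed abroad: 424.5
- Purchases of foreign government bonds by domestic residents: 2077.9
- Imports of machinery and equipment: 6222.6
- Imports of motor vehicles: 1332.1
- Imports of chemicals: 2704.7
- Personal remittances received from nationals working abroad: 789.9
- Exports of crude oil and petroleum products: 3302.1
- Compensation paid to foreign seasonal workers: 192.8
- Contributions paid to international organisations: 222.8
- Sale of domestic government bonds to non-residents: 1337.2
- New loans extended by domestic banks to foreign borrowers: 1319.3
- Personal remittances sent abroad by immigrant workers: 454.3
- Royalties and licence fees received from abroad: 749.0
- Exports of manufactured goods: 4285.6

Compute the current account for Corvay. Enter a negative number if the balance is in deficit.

-5259.8

Goods: -2767.2 - 720.6 + 3302.1 - 1332.1 - 2704.7 + 4285.6 - 6222.6 = -6159.5
Services: -193.8 + 749.0 = 555.2
Primary income: -192.8 + 424.5 = 231.7
Secondary income: -454.3 + 789.9 - 222.8 = 112.8
Current account = (-6159.5) + 555.2 + 231.7 + 112.8 = -5259.8
(Excluded from the current account — financial account: foreign purchases of domestic corporate bonds 2150.4, purchases of foreign government bonds by domestic residents 2077.9, sale of domestic government bonds to non-residents 1337.2, new loans extended by domestic banks to foreign borrowers 1319.3.)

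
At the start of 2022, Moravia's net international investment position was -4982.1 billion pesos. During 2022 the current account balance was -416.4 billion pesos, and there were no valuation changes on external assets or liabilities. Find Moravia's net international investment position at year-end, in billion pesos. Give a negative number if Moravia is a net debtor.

-5398.5

With no valuation effects, change in NIIP = current account = -416.4
End-of-year NIIP = -4982.1 + (-416.4) = -5398.5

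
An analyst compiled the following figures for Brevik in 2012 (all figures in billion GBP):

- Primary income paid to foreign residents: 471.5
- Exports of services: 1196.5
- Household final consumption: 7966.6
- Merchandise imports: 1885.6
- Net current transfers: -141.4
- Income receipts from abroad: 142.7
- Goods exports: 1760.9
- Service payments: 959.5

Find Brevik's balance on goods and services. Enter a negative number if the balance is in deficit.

Goods balance = 1760.9 - 1885.6 = -124.7
Services balance = 1196.5 - 959.5 = 237.0
Trade balance (goods + services) = -124.7 + 237.0 = 112.3

112.3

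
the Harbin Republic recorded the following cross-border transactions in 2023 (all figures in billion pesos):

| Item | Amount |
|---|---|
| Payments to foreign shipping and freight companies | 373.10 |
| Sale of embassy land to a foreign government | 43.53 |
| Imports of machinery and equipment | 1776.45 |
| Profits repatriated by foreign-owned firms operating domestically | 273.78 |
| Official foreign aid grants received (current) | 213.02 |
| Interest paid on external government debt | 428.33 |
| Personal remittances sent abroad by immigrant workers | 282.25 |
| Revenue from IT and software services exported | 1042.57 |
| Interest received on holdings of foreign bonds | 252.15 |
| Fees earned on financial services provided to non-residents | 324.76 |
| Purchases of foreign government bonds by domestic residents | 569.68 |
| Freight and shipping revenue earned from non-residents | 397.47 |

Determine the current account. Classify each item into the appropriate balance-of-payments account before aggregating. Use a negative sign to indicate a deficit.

Goods: -1776.45
Services: 397.47 + 324.76 - 373.10 + 1042.57 = 1391.70
Primary income: -428.33 + 252.15 - 273.78 = -449.96
Secondary income: 213.02 - 282.25 = -69.23
Current account = (-1776.45) + 1391.70 + (-449.96) + (-69.23) = -903.94
(Excluded from the current account — capital account: sale of embassy land to a foreign government 43.53; financial account: purchases of foreign government bonds by domestic residents 569.68.)

-903.94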